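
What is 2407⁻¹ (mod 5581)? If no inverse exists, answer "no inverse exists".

4686

gcd(5581, 2407) by repeated division:
5581 = 2×2407 + 767
2407 = 3×767 + 106
767 = 7×106 + 25
106 = 4×25 + 6
25 = 4×6 + 1
6 = 6×1 + 0
gcd = 1, so the inverse exists. Back-substitute:
1 = 25 − 4·6
1 = −4·106 + 17·25
1 = 17·767 − 123·106
1 = −123·2407 + 386·767
1 = 386·5581 − 895·2407
So 2407·(-895) ≡ 1 (mod 5581), and -895 ≡ 4686 (mod 5581).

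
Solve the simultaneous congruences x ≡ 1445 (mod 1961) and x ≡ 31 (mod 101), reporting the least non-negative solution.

Write x = 1445 + 1961·k. Then 1961·k ≡ 31 − 1445 ≡ 0 (mod 101).
Need 1961⁻¹ mod 101. Extended Euclid on (101, 42):
101 = 2·42 + 17
42 = 2·17 + 8
17 = 2·8 + 1
8 = 8·1 + 0
Back-substitute:
1 = 17 − 2·8
1 = −2·42 + 5·17
1 = 5·101 − 12·42
1961⁻¹ ≡ 89 (mod 101), so k ≡ 89·0 ≡ 0 (mod 101).
x = 1445 + 1961·0 = 1445.

1445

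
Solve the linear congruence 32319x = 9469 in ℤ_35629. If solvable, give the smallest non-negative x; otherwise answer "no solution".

21536

First find gcd(32319, 35629):
35629 = 1·32319 + 3310
32319 = 9·3310 + 2529
3310 = 1·2529 + 781
2529 = 3·781 + 186
781 = 4·186 + 37
186 = 5·37 + 1
37 = 37·1 + 0
gcd = 1, so a unique solution mod 35629 exists.
Back-substitute for the Bézout coefficients:
1 = 186 − 5·37
1 = −5·781 + 21·186
1 = 21·2529 − 68·781
1 = −68·3310 + 89·2529
1 = 89·32319 − 869·3310
1 = −869·35629 + 958·32319
So 32319·(958) ≡ 1 (mod 35629), giving 32319⁻¹ ≡ 958.
x ≡ 32319⁻¹·9469 ≡ 958·9469 ≡ 21536 (mod 35629).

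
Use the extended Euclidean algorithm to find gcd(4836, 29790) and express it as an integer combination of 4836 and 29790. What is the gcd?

Euclidean algorithm:
29790 = 6×4836 + 774
4836 = 6×774 + 192
774 = 4×192 + 6
192 = 32×6 + 0
gcd(4836, 29790) = 6.
Express as a combination:
6 = 774 − 4·192
6 = −4·4836 + 25·774
6 = 25·29790 − 154·4836
So 6 = (25)·29790 + (-154)·4836.

6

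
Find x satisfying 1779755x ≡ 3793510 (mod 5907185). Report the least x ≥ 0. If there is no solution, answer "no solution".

951774

First find gcd(1779755, 5907185):
5907185 = 3×1779755 + 567920
1779755 = 3×567920 + 75995
567920 = 7×75995 + 35955
75995 = 2×35955 + 4085
35955 = 8×4085 + 3275
4085 = 1×3275 + 810
3275 = 4×810 + 35
810 = 23×35 + 5
35 = 7×5 + 0
gcd = 5 and 5 | 3793510, so solutions exist. Divide through by 5: 355951x ≡ 758702 (mod 1181437).
Now find 355951⁻¹ mod 1181437:
1181437 = 3×355951 + 113584
355951 = 3×113584 + 15199
113584 = 7×15199 + 7191
15199 = 2×7191 + 817
7191 = 8×817 + 655
817 = 1×655 + 162
655 = 4×162 + 7
162 = 23×7 + 1
7 = 7×1 + 0
Back-substitute:
1 = 162 − 23·7
1 = −23·655 + 93·162
1 = 93·817 − 116·655
1 = −116·7191 + 1021·817
1 = 1021·15199 − 2158·7191
1 = −2158·113584 + 16127·15199
1 = 16127·355951 − 50539·113584
1 = −50539·1181437 + 167744·355951
So 355951⁻¹ ≡ 167744 (mod 1181437).
Then x ≡ 167744·758702 ≡ 951774 (mod 1181437); the smallest non-negative solution is x = 951774.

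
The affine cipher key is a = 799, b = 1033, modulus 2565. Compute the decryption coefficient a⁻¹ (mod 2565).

1939

gcd(2565, 799) by repeated division:
2565 = 3×799 + 168
799 = 4×168 + 127
168 = 1×127 + 41
127 = 3×41 + 4
41 = 10×4 + 1
4 = 4×1 + 0
gcd = 1, so the inverse exists. Back-substitute:
1 = 41 − 10·4
1 = −10·127 + 31·41
1 = 31·168 − 41·127
1 = −41·799 + 195·168
1 = 195·2565 − 626·799
Hence 799⁻¹ ≡ -626 ≡ 1939 (mod 2565).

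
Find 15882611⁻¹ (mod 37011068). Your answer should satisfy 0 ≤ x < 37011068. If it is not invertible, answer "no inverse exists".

Apply the Euclidean algorithm to 37011068 and 15882611:
37011068 = 2·15882611 + 5245846
15882611 = 3·5245846 + 145073
5245846 = 36·145073 + 23218
145073 = 6·23218 + 5765
23218 = 4·5765 + 158
5765 = 36·158 + 77
158 = 2·77 + 4
77 = 19·4 + 1
4 = 4·1 + 0
The gcd is 1. Working backward:
1 = 77 − 19·4
1 = −19·158 + 39·77
1 = 39·5765 − 1423·158
1 = −1423·23218 + 5731·5765
1 = 5731·145073 − 35809·23218
1 = −35809·5245846 + 1294855·145073
1 = 1294855·15882611 − 3920374·5245846
1 = −3920374·37011068 + 9135603·15882611
So 15882611·9135603 ≡ 1 (mod 37011068).

9135603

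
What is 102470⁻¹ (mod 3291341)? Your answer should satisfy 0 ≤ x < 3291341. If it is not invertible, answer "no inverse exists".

801363

Run Euclid on (3291341, 102470):
3291341 = 32×102470 + 12301
102470 = 8×12301 + 4062
12301 = 3×4062 + 115
4062 = 35×115 + 37
115 = 3×37 + 4
37 = 9×4 + 1
4 = 4×1 + 0
The gcd is 1. Working backward:
1 = 37 − 9·4
1 = −9·115 + 28·37
1 = 28·4062 − 989·115
1 = −989·12301 + 2995·4062
1 = 2995·102470 − 24949·12301
1 = −24949·3291341 + 801363·102470
So 102470·801363 ≡ 1 (mod 3291341).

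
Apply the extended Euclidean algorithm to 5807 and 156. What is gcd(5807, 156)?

1

Apply Euclid's algorithm to 5807 and 156:
5807 = 37×156 + 35
156 = 4×35 + 16
35 = 2×16 + 3
16 = 5×3 + 1
3 = 3×1 + 0
gcd(5807, 156) = 1.
Express as a combination:
1 = 16 − 5·3
1 = −5·35 + 11·16
1 = 11·156 − 49·35
1 = −49·5807 + 1824·156
So 1 = (-49)·5807 + (1824)·156.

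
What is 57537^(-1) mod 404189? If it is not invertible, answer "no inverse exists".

Run Euclid on (404189, 57537):
404189 = 7×57537 + 1430
57537 = 40×1430 + 337
1430 = 4×337 + 82
337 = 4×82 + 9
82 = 9×9 + 1
9 = 9×1 + 0
Since gcd(57537, 404189) = 1, back-substitute to write 1 as a combination:
1 = 82 − 9·9
1 = −9·337 + 37·82
1 = 37·1430 − 157·337
1 = −157·57537 + 6317·1430
1 = 6317·404189 − 44376·57537
Hence 57537⁻¹ ≡ -44376 ≡ 359813 (mod 404189).

359813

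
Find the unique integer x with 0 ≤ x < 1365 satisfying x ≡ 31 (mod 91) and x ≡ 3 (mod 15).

213

Write x = 31 + 91·k. Then 91·k ≡ 3 − 31 ≡ 2 (mod 15).
Need 91⁻¹ mod 15. Extended Euclid on (15, 1):
15 = 15·1 + 0
91⁻¹ ≡ 1 (mod 15), so k ≡ 1·2 ≡ 2 (mod 15).
x = 31 + 91·2 = 213.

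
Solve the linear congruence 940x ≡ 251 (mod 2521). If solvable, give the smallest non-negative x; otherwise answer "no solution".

1419

First find gcd(940, 2521):
2521 = 2×940 + 641
940 = 1×641 + 299
641 = 2×299 + 43
299 = 6×43 + 41
43 = 1×41 + 2
41 = 20×2 + 1
2 = 2×1 + 0
gcd = 1, so a unique solution mod 2521 exists.
Back-substitute for the Bézout coefficients:
1 = 41 − 20·2
1 = −20·43 + 21·41
1 = 21·299 − 146·43
1 = −146·641 + 313·299
1 = 313·940 − 459·641
1 = −459·2521 + 1231·940
So 940·(1231) ≡ 1 (mod 2521), giving 940⁻¹ ≡ 1231.
x ≡ 940⁻¹·251 ≡ 1231·251 ≡ 1419 (mod 2521).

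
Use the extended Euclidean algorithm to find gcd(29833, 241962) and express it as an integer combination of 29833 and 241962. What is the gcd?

1

Euclidean algorithm:
241962 = 8×29833 + 3298
29833 = 9×3298 + 151
3298 = 21×151 + 127
151 = 1×127 + 24
127 = 5×24 + 7
24 = 3×7 + 3
7 = 2×3 + 1
3 = 3×1 + 0
gcd(29833, 241962) = 1.
Express as a combination:
1 = 7 − 2·3
1 = −2·24 + 7·7
1 = 7·127 − 37·24
1 = −37·151 + 44·127
1 = 44·3298 − 961·151
1 = −961·29833 + 8693·3298
1 = 8693·241962 − 70505·29833
So 1 = (8693)·241962 + (-70505)·29833.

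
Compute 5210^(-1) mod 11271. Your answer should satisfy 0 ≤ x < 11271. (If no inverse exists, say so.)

Extended Euclidean algorithm:
11271 = 2·5210 + 851
5210 = 6·851 + 104
851 = 8·104 + 19
104 = 5·19 + 9
19 = 2·9 + 1
9 = 9·1 + 0
gcd = 1, so the inverse exists. Back-substitute:
1 = 19 − 2·9
1 = −2·104 + 11·19
1 = 11·851 − 90·104
1 = −90·5210 + 551·851
1 = 551·11271 − 1192·5210
So 5210·(-1192) ≡ 1 (mod 11271), and -1192 ≡ 10079 (mod 11271).

10079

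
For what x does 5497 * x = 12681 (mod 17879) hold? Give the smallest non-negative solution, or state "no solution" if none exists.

7405

First find gcd(5497, 17879):
17879 = 3×5497 + 1388
5497 = 3×1388 + 1333
1388 = 1×1333 + 55
1333 = 24×55 + 13
55 = 4×13 + 3
13 = 4×3 + 1
3 = 3×1 + 0
gcd = 1, so a unique solution mod 17879 exists.
Back-substitute for the Bézout coefficients:
1 = 13 − 4·3
1 = −4·55 + 17·13
1 = 17·1333 − 412·55
1 = −412·1388 + 429·1333
1 = 429·5497 − 1699·1388
1 = −1699·17879 + 5526·5497
So 5497·(5526) ≡ 1 (mod 17879), giving 5497⁻¹ ≡ 5526.
x ≡ 5497⁻¹·12681 ≡ 5526·12681 ≡ 7405 (mod 17879).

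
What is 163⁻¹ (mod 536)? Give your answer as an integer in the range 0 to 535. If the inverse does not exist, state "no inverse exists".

171

Extended Euclidean algorithm:
536 = 3·163 + 47
163 = 3·47 + 22
47 = 2·22 + 3
22 = 7·3 + 1
3 = 3·1 + 0
Since gcd(163, 536) = 1, back-substitute to write 1 as a combination:
1 = 22 − 7·3
1 = −7·47 + 15·22
1 = 15·163 − 52·47
1 = −52·536 + 171·163
So 163·171 ≡ 1 (mod 536).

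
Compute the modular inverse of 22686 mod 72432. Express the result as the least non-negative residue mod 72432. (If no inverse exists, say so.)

Compute gcd(22686, 72432):
72432 = 3×22686 + 4374
22686 = 5×4374 + 816
4374 = 5×816 + 294
816 = 2×294 + 228
294 = 1×228 + 66
228 = 3×66 + 30
66 = 2×30 + 6
30 = 5×6 + 0
Since gcd = 6 > 1, 22686 is not a unit mod 72432.

no inverse exists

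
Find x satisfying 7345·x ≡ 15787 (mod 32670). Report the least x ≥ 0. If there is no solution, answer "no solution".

gcd(7345, 32670):
32670 = 4·7345 + 3290
7345 = 2·3290 + 765
3290 = 4·765 + 230
765 = 3·230 + 75
230 = 3·75 + 5
75 = 15·5 + 0
gcd = 5, but 5 ∤ 15787, so the congruence has no solution.

no solution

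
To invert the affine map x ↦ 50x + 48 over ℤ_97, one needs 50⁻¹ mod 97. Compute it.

Apply the Euclidean algorithm to 97 and 50:
97 = 1*50 + 47
50 = 1*47 + 3
47 = 15*3 + 2
3 = 1*2 + 1
2 = 2*1 + 0
The gcd is 1. Working backward:
1 = 3 − 2
1 = −47 + 16·3
1 = 16·50 − 17·47
1 = −17·97 + 33·50
So 50·33 ≡ 1 (mod 97).

33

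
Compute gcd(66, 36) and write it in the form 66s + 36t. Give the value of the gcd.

Apply Euclid's algorithm to 66 and 36:
66 = 1·36 + 30
36 = 1·30 + 6
30 = 5·6 + 0
gcd(66, 36) = 6.
Working backward:
6 = 36 − 30
6 = −66 + 2·36
So 6 = (-1)·66 + (2)·36.

6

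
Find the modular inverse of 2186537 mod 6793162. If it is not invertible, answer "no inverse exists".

Run Euclid on (6793162, 2186537):
6793162 = 3×2186537 + 233551
2186537 = 9×233551 + 84578
233551 = 2×84578 + 64395
84578 = 1×64395 + 20183
64395 = 3×20183 + 3846
20183 = 5×3846 + 953
3846 = 4×953 + 34
953 = 28×34 + 1
34 = 34×1 + 0
gcd = 1, so the inverse exists. Back-substitute:
1 = 953 − 28·34
1 = −28·3846 + 113·953
1 = 113·20183 − 593·3846
1 = −593·64395 + 1892·20183
1 = 1892·84578 − 2485·64395
1 = −2485·233551 + 6862·84578
1 = 6862·2186537 − 64243·233551
1 = −64243·6793162 + 199591·2186537
So 2186537·199591 ≡ 1 (mod 6793162).

199591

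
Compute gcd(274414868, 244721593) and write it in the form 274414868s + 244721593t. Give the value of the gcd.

Repeated division:
274414868 = 1·244721593 + 29693275
244721593 = 8·29693275 + 7175393
29693275 = 4·7175393 + 991703
7175393 = 7·991703 + 233472
991703 = 4·233472 + 57815
233472 = 4·57815 + 2212
57815 = 26·2212 + 303
2212 = 7·303 + 91
303 = 3·91 + 30
91 = 3·30 + 1
30 = 30·1 + 0
gcd(274414868, 244721593) = 1.
Working backward:
1 = 91 − 3·30
1 = −3·303 + 10·91
1 = 10·2212 − 73·303
1 = −73·57815 + 1908·2212
1 = 1908·233472 − 7705·57815
1 = −7705·991703 + 32728·233472
1 = 32728·7175393 − 236801·991703
1 = −236801·29693275 + 979932·7175393
1 = 979932·244721593 − 8076257·29693275
1 = −8076257·274414868 + 9056189·244721593
So 1 = (-8076257)·274414868 + (9056189)·244721593.

1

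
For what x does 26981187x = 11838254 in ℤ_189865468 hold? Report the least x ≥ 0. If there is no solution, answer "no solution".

150799130

First find gcd(26981187, 189865468):
189865468 = 7*26981187 + 997159
26981187 = 27*997159 + 57894
997159 = 17*57894 + 12961
57894 = 4*12961 + 6050
12961 = 2*6050 + 861
6050 = 7*861 + 23
861 = 37*23 + 10
23 = 2*10 + 3
10 = 3*3 + 1
3 = 3*1 + 0
gcd = 1, so a unique solution mod 189865468 exists.
Back-substitute for the Bézout coefficients:
1 = 10 − 3·3
1 = −3·23 + 7·10
1 = 7·861 − 262·23
1 = −262·6050 + 1841·861
1 = 1841·12961 − 3944·6050
1 = −3944·57894 + 17617·12961
1 = 17617·997159 − 303433·57894
1 = −303433·26981187 + 8210308·997159
1 = 8210308·189865468 − 57775589·26981187
So 26981187·(-57775589) ≡ 1 (mod 189865468), giving 26981187⁻¹ ≡ 132089879.
x ≡ 26981187⁻¹·11838254 ≡ 132089879·11838254 ≡ 150799130 (mod 189865468).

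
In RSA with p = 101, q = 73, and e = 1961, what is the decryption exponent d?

φ(n) = (p−1)(q−1) = 100·72 = 7200.
Need d with 1961·d ≡ 1 (mod 7200). Apply the extended Euclidean algorithm:
7200 = 3·1961 + 1317
1961 = 1·1317 + 644
1317 = 2·644 + 29
644 = 22·29 + 6
29 = 4·6 + 5
6 = 1·5 + 1
5 = 5·1 + 0
Back-substitute:
1 = 6 − 5
1 = −29 + 5·6
1 = 5·644 − 111·29
1 = −111·1317 + 227·644
1 = 227·1961 − 338·1317
1 = −338·7200 + 1241·1961
So 1961·1241 ≡ 1 (mod 7200), hence d = 1241.

1241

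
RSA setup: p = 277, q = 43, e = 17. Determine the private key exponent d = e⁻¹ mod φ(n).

φ(n) = (p−1)(q−1) = 276·42 = 11592.
Need d with 17·d ≡ 1 (mod 11592). Apply the extended Euclidean algorithm:
11592 = 681*17 + 15
17 = 1*15 + 2
15 = 7*2 + 1
2 = 2*1 + 0
Back-substitute:
1 = 15 − 7·2
1 = −7·17 + 8·15
1 = 8·11592 − 5455·17
So 17·(-5455) ≡ 1 (mod 11592), hence d ≡ -5455 ≡ 6137 (mod 11592).

6137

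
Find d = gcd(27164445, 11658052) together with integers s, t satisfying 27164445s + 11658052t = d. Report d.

Apply Euclid's algorithm to 27164445 and 11658052:
27164445 = 2·11658052 + 3848341
11658052 = 3·3848341 + 113029
3848341 = 34·113029 + 5355
113029 = 21·5355 + 574
5355 = 9·574 + 189
574 = 3·189 + 7
189 = 27·7 + 0
gcd(27164445, 11658052) = 7.
Back-substituting:
7 = 574 − 3·189
7 = −3·5355 + 28·574
7 = 28·113029 − 591·5355
7 = −591·3848341 + 20122·113029
7 = 20122·11658052 − 60957·3848341
7 = −60957·27164445 + 142036·11658052
So 7 = (-60957)·27164445 + (142036)·11658052.

7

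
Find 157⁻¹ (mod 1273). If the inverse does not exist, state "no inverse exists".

973

Apply the Euclidean algorithm to 1273 and 157:
1273 = 8*157 + 17
157 = 9*17 + 4
17 = 4*4 + 1
4 = 4*1 + 0
Since gcd(157, 1273) = 1, back-substitute to write 1 as a combination:
1 = 17 − 4·4
1 = −4·157 + 37·17
1 = 37·1273 − 300·157
So 157·(-300) ≡ 1 (mod 1273), and -300 ≡ 973 (mod 1273).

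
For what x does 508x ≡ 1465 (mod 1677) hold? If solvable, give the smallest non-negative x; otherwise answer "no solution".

607

First find gcd(508, 1677):
1677 = 3*508 + 153
508 = 3*153 + 49
153 = 3*49 + 6
49 = 8*6 + 1
6 = 6*1 + 0
gcd = 1, so a unique solution mod 1677 exists.
Back-substitute for the Bézout coefficients:
1 = 49 − 8·6
1 = −8·153 + 25·49
1 = 25·508 − 83·153
1 = −83·1677 + 274·508
So 508·(274) ≡ 1 (mod 1677), giving 508⁻¹ ≡ 274.
x ≡ 508⁻¹·1465 ≡ 274·1465 ≡ 607 (mod 1677).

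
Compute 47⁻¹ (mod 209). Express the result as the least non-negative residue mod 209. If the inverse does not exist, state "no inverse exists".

169

Run Euclid on (209, 47):
209 = 4×47 + 21
47 = 2×21 + 5
21 = 4×5 + 1
5 = 5×1 + 0
gcd = 1, so the inverse exists. Back-substitute:
1 = 21 − 4·5
1 = −4·47 + 9·21
1 = 9·209 − 40·47
Hence 47⁻¹ ≡ -40 ≡ 169 (mod 209).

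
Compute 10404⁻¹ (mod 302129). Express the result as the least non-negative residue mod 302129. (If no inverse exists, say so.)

gcd(302129, 10404) by repeated division:
302129 = 29×10404 + 413
10404 = 25×413 + 79
413 = 5×79 + 18
79 = 4×18 + 7
18 = 2×7 + 4
7 = 1×4 + 3
4 = 1×3 + 1
3 = 3×1 + 0
The gcd is 1. Working backward:
1 = 4 − 3
1 = −7 + 2·4
1 = 2·18 − 5·7
1 = −5·79 + 22·18
1 = 22·413 − 115·79
1 = −115·10404 + 2897·413
1 = 2897·302129 − 84128·10404
So 10404·(-84128) ≡ 1 (mod 302129), and -84128 ≡ 218001 (mod 302129).

218001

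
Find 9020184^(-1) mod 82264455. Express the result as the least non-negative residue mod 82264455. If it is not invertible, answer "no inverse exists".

no inverse exists

Compute gcd(9020184, 82264455):
82264455 = 9*9020184 + 1082799
9020184 = 8*1082799 + 357792
1082799 = 3*357792 + 9423
357792 = 37*9423 + 9141
9423 = 1*9141 + 282
9141 = 32*282 + 117
282 = 2*117 + 48
117 = 2*48 + 21
48 = 2*21 + 6
21 = 3*6 + 3
6 = 2*3 + 0
The gcd is 3, not 1, hence no inverse exists.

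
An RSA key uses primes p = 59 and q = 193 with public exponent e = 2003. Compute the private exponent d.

9179

φ(n) = (p−1)(q−1) = 58·192 = 11136.
Need d with 2003·d ≡ 1 (mod 11136). Apply the extended Euclidean algorithm:
11136 = 5×2003 + 1121
2003 = 1×1121 + 882
1121 = 1×882 + 239
882 = 3×239 + 165
239 = 1×165 + 74
165 = 2×74 + 17
74 = 4×17 + 6
17 = 2×6 + 5
6 = 1×5 + 1
5 = 5×1 + 0
Back-substitute:
1 = 6 − 5
1 = −17 + 3·6
1 = 3·74 − 13·17
1 = −13·165 + 29·74
1 = 29·239 − 42·165
1 = −42·882 + 155·239
1 = 155·1121 − 197·882
1 = −197·2003 + 352·1121
1 = 352·11136 − 1957·2003
So 2003·(-1957) ≡ 1 (mod 11136), hence d ≡ -1957 ≡ 9179 (mod 11136).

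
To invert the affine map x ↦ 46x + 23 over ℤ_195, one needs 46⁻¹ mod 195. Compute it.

106

Extended Euclidean algorithm:
195 = 4×46 + 11
46 = 4×11 + 2
11 = 5×2 + 1
2 = 2×1 + 0
gcd = 1, so the inverse exists. Back-substitute:
1 = 11 − 5·2
1 = −5·46 + 21·11
1 = 21·195 − 89·46
Hence 46⁻¹ ≡ -89 ≡ 106 (mod 195).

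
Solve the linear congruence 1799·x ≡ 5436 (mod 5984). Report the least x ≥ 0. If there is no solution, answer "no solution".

4580

First find gcd(1799, 5984):
5984 = 3*1799 + 587
1799 = 3*587 + 38
587 = 15*38 + 17
38 = 2*17 + 4
17 = 4*4 + 1
4 = 4*1 + 0
gcd = 1, so a unique solution mod 5984 exists.
Back-substitute for the Bézout coefficients:
1 = 17 − 4·4
1 = −4·38 + 9·17
1 = 9·587 − 139·38
1 = −139·1799 + 426·587
1 = 426·5984 − 1417·1799
So 1799·(-1417) ≡ 1 (mod 5984), giving 1799⁻¹ ≡ 4567.
x ≡ 1799⁻¹·5436 ≡ 4567·5436 ≡ 4580 (mod 5984).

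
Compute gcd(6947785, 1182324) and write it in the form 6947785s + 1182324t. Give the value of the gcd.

Euclidean algorithm:
6947785 = 5×1182324 + 1036165
1182324 = 1×1036165 + 146159
1036165 = 7×146159 + 13052
146159 = 11×13052 + 2587
13052 = 5×2587 + 117
2587 = 22×117 + 13
117 = 9×13 + 0
gcd(6947785, 1182324) = 13.
Back-substituting:
13 = 2587 − 22·117
13 = −22·13052 + 111·2587
13 = 111·146159 − 1243·13052
13 = −1243·1036165 + 8812·146159
13 = 8812·1182324 − 10055·1036165
13 = −10055·6947785 + 59087·1182324
So 13 = (-10055)·6947785 + (59087)·1182324.

13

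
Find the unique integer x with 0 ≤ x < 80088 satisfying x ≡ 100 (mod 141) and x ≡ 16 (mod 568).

11944

Write x = 100 + 141·k. Then 141·k ≡ 16 − 100 ≡ 484 (mod 568).
Need 141⁻¹ mod 568. Extended Euclid on (568, 141):
568 = 4·141 + 4
141 = 35·4 + 1
4 = 4·1 + 0
Back-substitute:
1 = 141 − 35·4
1 = −35·568 + 141·141
141⁻¹ ≡ 141 (mod 568), so k ≡ 141·484 ≡ 84 (mod 568).
x = 100 + 141·84 = 11944.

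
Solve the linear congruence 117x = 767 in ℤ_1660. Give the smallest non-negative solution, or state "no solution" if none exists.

First find gcd(117, 1660):
1660 = 14·117 + 22
117 = 5·22 + 7
22 = 3·7 + 1
7 = 7·1 + 0
gcd = 1, so a unique solution mod 1660 exists.
Back-substitute for the Bézout coefficients:
1 = 22 − 3·7
1 = −3·117 + 16·22
1 = 16·1660 − 227·117
So 117·(-227) ≡ 1 (mod 1660), giving 117⁻¹ ≡ 1433.
x ≡ 117⁻¹·767 ≡ 1433·767 ≡ 191 (mod 1660).

191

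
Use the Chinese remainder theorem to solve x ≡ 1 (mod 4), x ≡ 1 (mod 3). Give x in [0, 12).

Write x = 1 + 4·k. Then 4·k ≡ 1 − 1 ≡ 0 (mod 3).
Need 4⁻¹ mod 3. Extended Euclid on (3, 1):
3 = 3*1 + 0
4⁻¹ ≡ 1 (mod 3), so k ≡ 1·0 ≡ 0 (mod 3).
x = 1 + 4·0 = 1.

1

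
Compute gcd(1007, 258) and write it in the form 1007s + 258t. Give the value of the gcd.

1

Repeated division:
1007 = 3·258 + 233
258 = 1·233 + 25
233 = 9·25 + 8
25 = 3·8 + 1
8 = 8·1 + 0
gcd(1007, 258) = 1.
Express as a combination:
1 = 25 − 3·8
1 = −3·233 + 28·25
1 = 28·258 − 31·233
1 = −31·1007 + 121·258
So 1 = (-31)·1007 + (121)·258.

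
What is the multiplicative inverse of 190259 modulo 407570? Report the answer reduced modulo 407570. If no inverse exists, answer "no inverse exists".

276419

Run Euclid on (407570, 190259):
407570 = 2×190259 + 27052
190259 = 7×27052 + 895
27052 = 30×895 + 202
895 = 4×202 + 87
202 = 2×87 + 28
87 = 3×28 + 3
28 = 9×3 + 1
3 = 3×1 + 0
gcd = 1, so the inverse exists. Back-substitute:
1 = 28 − 9·3
1 = −9·87 + 28·28
1 = 28·202 − 65·87
1 = −65·895 + 288·202
1 = 288·27052 − 8705·895
1 = −8705·190259 + 61223·27052
1 = 61223·407570 − 131151·190259
Thus 190259·(-131151) ≡ 1 (mod 407570); reducing, -131151 mod 407570 = 276419.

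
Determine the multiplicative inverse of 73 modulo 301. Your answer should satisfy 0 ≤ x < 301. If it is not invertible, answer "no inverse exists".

33

Run Euclid on (301, 73):
301 = 4*73 + 9
73 = 8*9 + 1
9 = 9*1 + 0
gcd = 1, so the inverse exists. Back-substitute:
1 = 73 − 8·9
1 = −8·301 + 33·73
So 73·33 ≡ 1 (mod 301).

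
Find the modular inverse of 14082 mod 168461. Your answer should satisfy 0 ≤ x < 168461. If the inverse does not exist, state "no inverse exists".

Extended Euclidean algorithm:
168461 = 11·14082 + 13559
14082 = 1·13559 + 523
13559 = 25·523 + 484
523 = 1·484 + 39
484 = 12·39 + 16
39 = 2·16 + 7
16 = 2·7 + 2
7 = 3·2 + 1
2 = 2·1 + 0
gcd = 1, so the inverse exists. Back-substitute:
1 = 7 − 3·2
1 = −3·16 + 7·7
1 = 7·39 − 17·16
1 = −17·484 + 211·39
1 = 211·523 − 228·484
1 = −228·13559 + 5911·523
1 = 5911·14082 − 6139·13559
1 = −6139·168461 + 73440·14082
So 14082·73440 ≡ 1 (mod 168461).

73440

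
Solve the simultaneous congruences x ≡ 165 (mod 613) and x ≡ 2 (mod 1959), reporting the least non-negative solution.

893306

Write x = 165 + 613·k. Then 613·k ≡ 2 − 165 ≡ 1796 (mod 1959).
Need 613⁻¹ mod 1959. Extended Euclid on (1959, 613):
1959 = 3×613 + 120
613 = 5×120 + 13
120 = 9×13 + 3
13 = 4×3 + 1
3 = 3×1 + 0
Back-substitute:
1 = 13 − 4·3
1 = −4·120 + 37·13
1 = 37·613 − 189·120
1 = −189·1959 + 604·613
613⁻¹ ≡ 604 (mod 1959), so k ≡ 604·1796 ≡ 1457 (mod 1959).
x = 165 + 613·1457 = 893306.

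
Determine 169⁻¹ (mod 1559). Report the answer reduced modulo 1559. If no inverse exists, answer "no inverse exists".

369

Extended Euclidean algorithm:
1559 = 9·169 + 38
169 = 4·38 + 17
38 = 2·17 + 4
17 = 4·4 + 1
4 = 4·1 + 0
gcd = 1, so the inverse exists. Back-substitute:
1 = 17 − 4·4
1 = −4·38 + 9·17
1 = 9·169 − 40·38
1 = −40·1559 + 369·169
So 169·369 ≡ 1 (mod 1559).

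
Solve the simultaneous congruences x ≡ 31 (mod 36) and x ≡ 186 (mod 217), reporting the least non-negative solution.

Write x = 31 + 36·k. Then 36·k ≡ 186 − 31 ≡ 155 (mod 217).
Need 36⁻¹ mod 217. Extended Euclid on (217, 36):
217 = 6*36 + 1
36 = 36*1 + 0
Back-substitute:
1 = 217 − 6·36
36⁻¹ ≡ 211 (mod 217), so k ≡ 211·155 ≡ 155 (mod 217).
x = 31 + 36·155 = 5611.

5611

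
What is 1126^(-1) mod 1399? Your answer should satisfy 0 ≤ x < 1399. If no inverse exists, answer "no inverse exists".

1358

Apply the Euclidean algorithm to 1399 and 1126:
1399 = 1·1126 + 273
1126 = 4·273 + 34
273 = 8·34 + 1
34 = 34·1 + 0
The gcd is 1. Working backward:
1 = 273 − 8·34
1 = −8·1126 + 33·273
1 = 33·1399 − 41·1126
Thus 1126·(-41) ≡ 1 (mod 1399); reducing, -41 mod 1399 = 1358.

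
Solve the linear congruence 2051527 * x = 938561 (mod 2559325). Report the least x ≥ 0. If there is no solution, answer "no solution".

1784018

First find gcd(2051527, 2559325):
2559325 = 1×2051527 + 507798
2051527 = 4×507798 + 20335
507798 = 24×20335 + 19758
20335 = 1×19758 + 577
19758 = 34×577 + 140
577 = 4×140 + 17
140 = 8×17 + 4
17 = 4×4 + 1
4 = 4×1 + 0
gcd = 1, so a unique solution mod 2559325 exists.
Back-substitute for the Bézout coefficients:
1 = 17 − 4·4
1 = −4·140 + 33·17
1 = 33·577 − 136·140
1 = −136·19758 + 4657·577
1 = 4657·20335 − 4793·19758
1 = −4793·507798 + 119689·20335
1 = 119689·2051527 − 483549·507798
1 = −483549·2559325 + 603238·2051527
So 2051527·(603238) ≡ 1 (mod 2559325), giving 2051527⁻¹ ≡ 603238.
x ≡ 2051527⁻¹·938561 ≡ 603238·938561 ≡ 1784018 (mod 2559325).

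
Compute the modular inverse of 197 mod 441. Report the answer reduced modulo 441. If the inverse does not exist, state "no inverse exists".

gcd(441, 197) by repeated division:
441 = 2·197 + 47
197 = 4·47 + 9
47 = 5·9 + 2
9 = 4·2 + 1
2 = 2·1 + 0
The gcd is 1. Working backward:
1 = 9 − 4·2
1 = −4·47 + 21·9
1 = 21·197 − 88·47
1 = −88·441 + 197·197
So 197·197 ≡ 1 (mod 441).

197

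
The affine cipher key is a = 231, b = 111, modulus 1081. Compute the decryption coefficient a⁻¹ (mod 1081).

599

Run Euclid on (1081, 231):
1081 = 4*231 + 157
231 = 1*157 + 74
157 = 2*74 + 9
74 = 8*9 + 2
9 = 4*2 + 1
2 = 2*1 + 0
Since gcd(231, 1081) = 1, back-substitute to write 1 as a combination:
1 = 9 − 4·2
1 = −4·74 + 33·9
1 = 33·157 − 70·74
1 = −70·231 + 103·157
1 = 103·1081 − 482·231
So 231·(-482) ≡ 1 (mod 1081), and -482 ≡ 599 (mod 1081).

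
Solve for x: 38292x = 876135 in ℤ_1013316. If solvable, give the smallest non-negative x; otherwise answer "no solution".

gcd(38292, 1013316):
1013316 = 26*38292 + 17724
38292 = 2*17724 + 2844
17724 = 6*2844 + 660
2844 = 4*660 + 204
660 = 3*204 + 48
204 = 4*48 + 12
48 = 4*12 + 0
gcd = 12, but 12 ∤ 876135, so the congruence has no solution.

no solution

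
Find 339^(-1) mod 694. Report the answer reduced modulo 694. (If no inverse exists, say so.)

gcd(694, 339) by repeated division:
694 = 2×339 + 16
339 = 21×16 + 3
16 = 5×3 + 1
3 = 3×1 + 0
The gcd is 1. Working backward:
1 = 16 − 5·3
1 = −5·339 + 106·16
1 = 106·694 − 217·339
Thus 339·(-217) ≡ 1 (mod 694); reducing, -217 mod 694 = 477.

477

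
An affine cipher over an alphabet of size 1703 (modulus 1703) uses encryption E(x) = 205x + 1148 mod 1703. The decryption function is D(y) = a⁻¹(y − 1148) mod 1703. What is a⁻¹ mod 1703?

108

gcd(1703, 205) by repeated division:
1703 = 8*205 + 63
205 = 3*63 + 16
63 = 3*16 + 15
16 = 1*15 + 1
15 = 15*1 + 0
The gcd is 1. Working backward:
1 = 16 − 15
1 = −63 + 4·16
1 = 4·205 − 13·63
1 = −13·1703 + 108·205
So 205·108 ≡ 1 (mod 1703).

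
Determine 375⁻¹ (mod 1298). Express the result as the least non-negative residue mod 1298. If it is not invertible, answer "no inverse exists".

45

Run Euclid on (1298, 375):
1298 = 3·375 + 173
375 = 2·173 + 29
173 = 5·29 + 28
29 = 1·28 + 1
28 = 28·1 + 0
The gcd is 1. Working backward:
1 = 29 − 28
1 = −173 + 6·29
1 = 6·375 − 13·173
1 = −13·1298 + 45·375
So 375·45 ≡ 1 (mod 1298).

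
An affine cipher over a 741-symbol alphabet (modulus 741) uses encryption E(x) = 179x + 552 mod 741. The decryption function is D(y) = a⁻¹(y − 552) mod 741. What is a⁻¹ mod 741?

Apply the Euclidean algorithm to 741 and 179:
741 = 4·179 + 25
179 = 7·25 + 4
25 = 6·4 + 1
4 = 4·1 + 0
The gcd is 1. Working backward:
1 = 25 − 6·4
1 = −6·179 + 43·25
1 = 43·741 − 178·179
Thus 179·(-178) ≡ 1 (mod 741); reducing, -178 mod 741 = 563.

563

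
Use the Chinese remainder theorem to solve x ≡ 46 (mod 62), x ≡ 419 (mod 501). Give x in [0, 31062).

18956

Write x = 46 + 62·k. Then 62·k ≡ 419 − 46 ≡ 373 (mod 501).
Need 62⁻¹ mod 501. Extended Euclid on (501, 62):
501 = 8*62 + 5
62 = 12*5 + 2
5 = 2*2 + 1
2 = 2*1 + 0
Back-substitute:
1 = 5 − 2·2
1 = −2·62 + 25·5
1 = 25·501 − 202·62
62⁻¹ ≡ 299 (mod 501), so k ≡ 299·373 ≡ 305 (mod 501).
x = 46 + 62·305 = 18956.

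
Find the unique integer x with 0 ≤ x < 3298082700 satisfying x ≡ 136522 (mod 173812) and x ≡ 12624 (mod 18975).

Write x = 136522 + 173812·k. Then 173812·k ≡ 12624 − 136522 ≡ 8927 (mod 18975).
Need 173812⁻¹ mod 18975. Extended Euclid on (18975, 3037):
18975 = 6×3037 + 753
3037 = 4×753 + 25
753 = 30×25 + 3
25 = 8×3 + 1
3 = 3×1 + 0
Back-substitute:
1 = 25 − 8·3
1 = −8·753 + 241·25
1 = 241·3037 − 972·753
1 = −972·18975 + 6073·3037
173812⁻¹ ≡ 6073 (mod 18975), so k ≡ 6073·8927 ≡ 2096 (mod 18975).
x = 136522 + 173812·2096 = 364446474.

364446474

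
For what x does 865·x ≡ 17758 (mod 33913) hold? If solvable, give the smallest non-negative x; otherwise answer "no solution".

11351

First find gcd(865, 33913):
33913 = 39·865 + 178
865 = 4·178 + 153
178 = 1·153 + 25
153 = 6·25 + 3
25 = 8·3 + 1
3 = 3·1 + 0
gcd = 1, so a unique solution mod 33913 exists.
Back-substitute for the Bézout coefficients:
1 = 25 − 8·3
1 = −8·153 + 49·25
1 = 49·178 − 57·153
1 = −57·865 + 277·178
1 = 277·33913 − 10860·865
So 865·(-10860) ≡ 1 (mod 33913), giving 865⁻¹ ≡ 23053.
x ≡ 865⁻¹·17758 ≡ 23053·17758 ≡ 11351 (mod 33913).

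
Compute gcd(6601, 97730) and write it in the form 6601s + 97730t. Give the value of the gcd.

Repeated division:
97730 = 14*6601 + 5316
6601 = 1*5316 + 1285
5316 = 4*1285 + 176
1285 = 7*176 + 53
176 = 3*53 + 17
53 = 3*17 + 2
17 = 8*2 + 1
2 = 2*1 + 0
gcd(6601, 97730) = 1.
Working backward:
1 = 17 − 8·2
1 = −8·53 + 25·17
1 = 25·176 − 83·53
1 = −83·1285 + 606·176
1 = 606·5316 − 2507·1285
1 = −2507·6601 + 3113·5316
1 = 3113·97730 − 46089·6601
So 1 = (3113)·97730 + (-46089)·6601.

1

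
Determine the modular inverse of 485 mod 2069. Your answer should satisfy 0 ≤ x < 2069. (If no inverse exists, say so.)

1668

Extended Euclidean algorithm:
2069 = 4·485 + 129
485 = 3·129 + 98
129 = 1·98 + 31
98 = 3·31 + 5
31 = 6·5 + 1
5 = 5·1 + 0
Since gcd(485, 2069) = 1, back-substitute to write 1 as a combination:
1 = 31 − 6·5
1 = −6·98 + 19·31
1 = 19·129 − 25·98
1 = −25·485 + 94·129
1 = 94·2069 − 401·485
Thus 485·(-401) ≡ 1 (mod 2069); reducing, -401 mod 2069 = 1668.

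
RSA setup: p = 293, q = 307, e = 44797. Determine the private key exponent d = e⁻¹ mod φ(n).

φ(n) = (p−1)(q−1) = 292·306 = 89352.
Need d with 44797·d ≡ 1 (mod 89352). Apply the extended Euclidean algorithm:
89352 = 1×44797 + 44555
44797 = 1×44555 + 242
44555 = 184×242 + 27
242 = 8×27 + 26
27 = 1×26 + 1
26 = 26×1 + 0
Back-substitute:
1 = 27 − 26
1 = −242 + 9·27
1 = 9·44555 − 1657·242
1 = −1657·44797 + 1666·44555
1 = 1666·89352 − 3323·44797
So 44797·(-3323) ≡ 1 (mod 89352), hence d ≡ -3323 ≡ 86029 (mod 89352).

86029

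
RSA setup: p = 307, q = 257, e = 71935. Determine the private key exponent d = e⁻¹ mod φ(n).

78079

φ(n) = (p−1)(q−1) = 306·256 = 78336.
Need d with 71935·d ≡ 1 (mod 78336). Apply the extended Euclidean algorithm:
78336 = 1*71935 + 6401
71935 = 11*6401 + 1524
6401 = 4*1524 + 305
1524 = 4*305 + 304
305 = 1*304 + 1
304 = 304*1 + 0
Back-substitute:
1 = 305 − 304
1 = −1524 + 5·305
1 = 5·6401 − 21·1524
1 = −21·71935 + 236·6401
1 = 236·78336 − 257·71935
So 71935·(-257) ≡ 1 (mod 78336), hence d ≡ -257 ≡ 78079 (mod 78336).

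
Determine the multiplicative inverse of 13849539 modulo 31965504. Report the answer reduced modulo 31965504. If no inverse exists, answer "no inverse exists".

Euclidean algorithm on 31965504, 13849539:
31965504 = 2*13849539 + 4266426
13849539 = 3*4266426 + 1050261
4266426 = 4*1050261 + 65382
1050261 = 16*65382 + 4149
65382 = 15*4149 + 3147
4149 = 1*3147 + 1002
3147 = 3*1002 + 141
1002 = 7*141 + 15
141 = 9*15 + 6
15 = 2*6 + 3
6 = 2*3 + 0
The gcd is 3, not 1, hence no inverse exists.

no inverse exists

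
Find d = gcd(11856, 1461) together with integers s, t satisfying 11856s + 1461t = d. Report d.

3

Euclidean algorithm:
11856 = 8×1461 + 168
1461 = 8×168 + 117
168 = 1×117 + 51
117 = 2×51 + 15
51 = 3×15 + 6
15 = 2×6 + 3
6 = 2×3 + 0
gcd(11856, 1461) = 3.
Working backward:
3 = 15 − 2·6
3 = −2·51 + 7·15
3 = 7·117 − 16·51
3 = −16·168 + 23·117
3 = 23·1461 − 200·168
3 = −200·11856 + 1623·1461
So 3 = (-200)·11856 + (1623)·1461.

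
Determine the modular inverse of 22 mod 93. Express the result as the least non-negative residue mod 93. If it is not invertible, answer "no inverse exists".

55

Extended Euclidean algorithm:
93 = 4·22 + 5
22 = 4·5 + 2
5 = 2·2 + 1
2 = 2·1 + 0
gcd = 1, so the inverse exists. Back-substitute:
1 = 5 − 2·2
1 = −2·22 + 9·5
1 = 9·93 − 38·22
So 22·(-38) ≡ 1 (mod 93), and -38 ≡ 55 (mod 93).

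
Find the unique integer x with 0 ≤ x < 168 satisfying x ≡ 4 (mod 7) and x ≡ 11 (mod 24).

Write x = 4 + 7·k. Then 7·k ≡ 11 − 4 ≡ 7 (mod 24).
Need 7⁻¹ mod 24. Extended Euclid on (24, 7):
24 = 3×7 + 3
7 = 2×3 + 1
3 = 3×1 + 0
Back-substitute:
1 = 7 − 2·3
1 = −2·24 + 7·7
7⁻¹ ≡ 7 (mod 24), so k ≡ 7·7 ≡ 1 (mod 24).
x = 4 + 7·1 = 11.

11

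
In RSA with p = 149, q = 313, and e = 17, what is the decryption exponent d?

φ(n) = (p−1)(q−1) = 148·312 = 46176.
Need d with 17·d ≡ 1 (mod 46176). Apply the extended Euclidean algorithm:
46176 = 2716*17 + 4
17 = 4*4 + 1
4 = 4*1 + 0
Back-substitute:
1 = 17 − 4·4
1 = −4·46176 + 10865·17
So 17·10865 ≡ 1 (mod 46176), hence d = 10865.

10865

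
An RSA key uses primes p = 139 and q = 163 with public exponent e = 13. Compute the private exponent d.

φ(n) = (p−1)(q−1) = 138·162 = 22356.
Need d with 13·d ≡ 1 (mod 22356). Apply the extended Euclidean algorithm:
22356 = 1719*13 + 9
13 = 1*9 + 4
9 = 2*4 + 1
4 = 4*1 + 0
Back-substitute:
1 = 9 − 2·4
1 = −2·13 + 3·9
1 = 3·22356 − 5159·13
So 13·(-5159) ≡ 1 (mod 22356), hence d ≡ -5159 ≡ 17197 (mod 22356).

17197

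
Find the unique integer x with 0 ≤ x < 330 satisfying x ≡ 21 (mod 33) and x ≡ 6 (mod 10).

Write x = 21 + 33·k. Then 33·k ≡ 6 − 21 ≡ 5 (mod 10).
Need 33⁻¹ mod 10. Extended Euclid on (10, 3):
10 = 3·3 + 1
3 = 3·1 + 0
Back-substitute:
1 = 10 − 3·3
33⁻¹ ≡ 7 (mod 10), so k ≡ 7·5 ≡ 5 (mod 10).
x = 21 + 33·5 = 186.

186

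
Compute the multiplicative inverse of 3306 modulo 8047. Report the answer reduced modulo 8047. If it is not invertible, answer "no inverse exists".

gcd(8047, 3306) by repeated division:
8047 = 2×3306 + 1435
3306 = 2×1435 + 436
1435 = 3×436 + 127
436 = 3×127 + 55
127 = 2×55 + 17
55 = 3×17 + 4
17 = 4×4 + 1
4 = 4×1 + 0
gcd = 1, so the inverse exists. Back-substitute:
1 = 17 − 4·4
1 = −4·55 + 13·17
1 = 13·127 − 30·55
1 = −30·436 + 103·127
1 = 103·1435 − 339·436
1 = −339·3306 + 781·1435
1 = 781·8047 − 1901·3306
Thus 3306·(-1901) ≡ 1 (mod 8047); reducing, -1901 mod 8047 = 6146.

6146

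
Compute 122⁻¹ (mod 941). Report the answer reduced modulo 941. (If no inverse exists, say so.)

gcd(941, 122) by repeated division:
941 = 7·122 + 87
122 = 1·87 + 35
87 = 2·35 + 17
35 = 2·17 + 1
17 = 17·1 + 0
gcd = 1, so the inverse exists. Back-substitute:
1 = 35 − 2·17
1 = −2·87 + 5·35
1 = 5·122 − 7·87
1 = −7·941 + 54·122
So 122·54 ≡ 1 (mod 941).

54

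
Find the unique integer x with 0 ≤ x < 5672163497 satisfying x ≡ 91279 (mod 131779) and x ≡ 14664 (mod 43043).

3003598247

Write x = 91279 + 131779·k. Then 131779·k ≡ 14664 − 91279 ≡ 9471 (mod 43043).
Need 131779⁻¹ mod 43043. Extended Euclid on (43043, 2650):
43043 = 16*2650 + 643
2650 = 4*643 + 78
643 = 8*78 + 19
78 = 4*19 + 2
19 = 9*2 + 1
2 = 2*1 + 0
Back-substitute:
1 = 19 − 9·2
1 = −9·78 + 37·19
1 = 37·643 − 305·78
1 = −305·2650 + 1257·643
1 = 1257·43043 − 20417·2650
131779⁻¹ ≡ 22626 (mod 43043), so k ≡ 22626·9471 ≡ 22792 (mod 43043).
x = 91279 + 131779·22792 = 3003598247.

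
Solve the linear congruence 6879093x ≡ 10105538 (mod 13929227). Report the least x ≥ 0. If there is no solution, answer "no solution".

gcd(6879093, 13929227):
13929227 = 2×6879093 + 171041
6879093 = 40×171041 + 37453
171041 = 4×37453 + 21229
37453 = 1×21229 + 16224
21229 = 1×16224 + 5005
16224 = 3×5005 + 1209
5005 = 4×1209 + 169
1209 = 7×169 + 26
169 = 6×26 + 13
26 = 2×13 + 0
gcd = 13, but 13 ∤ 10105538, so the congruence has no solution.

no solution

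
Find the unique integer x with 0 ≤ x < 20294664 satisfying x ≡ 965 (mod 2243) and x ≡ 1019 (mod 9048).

Write x = 965 + 2243·k. Then 2243·k ≡ 1019 − 965 ≡ 54 (mod 9048).
Need 2243⁻¹ mod 9048. Extended Euclid on (9048, 2243):
9048 = 4×2243 + 76
2243 = 29×76 + 39
76 = 1×39 + 37
39 = 1×37 + 2
37 = 18×2 + 1
2 = 2×1 + 0
Back-substitute:
1 = 37 − 18·2
1 = −18·39 + 19·37
1 = 19·76 − 37·39
1 = −37·2243 + 1092·76
1 = 1092·9048 − 4405·2243
2243⁻¹ ≡ 4643 (mod 9048), so k ≡ 4643·54 ≡ 6426 (mod 9048).
x = 965 + 2243·6426 = 14414483.

14414483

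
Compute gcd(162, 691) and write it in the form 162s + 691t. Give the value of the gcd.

1

Apply Euclid's algorithm to 691 and 162:
691 = 4*162 + 43
162 = 3*43 + 33
43 = 1*33 + 10
33 = 3*10 + 3
10 = 3*3 + 1
3 = 3*1 + 0
gcd(162, 691) = 1.
Working backward:
1 = 10 − 3·3
1 = −3·33 + 10·10
1 = 10·43 − 13·33
1 = −13·162 + 49·43
1 = 49·691 − 209·162
So 1 = (49)·691 + (-209)·162.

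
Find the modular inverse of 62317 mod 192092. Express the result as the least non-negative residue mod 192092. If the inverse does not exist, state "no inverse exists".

50405

Apply the Euclidean algorithm to 192092 and 62317:
192092 = 3*62317 + 5141
62317 = 12*5141 + 625
5141 = 8*625 + 141
625 = 4*141 + 61
141 = 2*61 + 19
61 = 3*19 + 4
19 = 4*4 + 3
4 = 1*3 + 1
3 = 3*1 + 0
Since gcd(62317, 192092) = 1, back-substitute to write 1 as a combination:
1 = 4 − 3
1 = −19 + 5·4
1 = 5·61 − 16·19
1 = −16·141 + 37·61
1 = 37·625 − 164·141
1 = −164·5141 + 1349·625
1 = 1349·62317 − 16352·5141
1 = −16352·192092 + 50405·62317
So 62317·50405 ≡ 1 (mod 192092).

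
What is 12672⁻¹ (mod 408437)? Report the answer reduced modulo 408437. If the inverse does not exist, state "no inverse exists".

79515

Run Euclid on (408437, 12672):
408437 = 32*12672 + 2933
12672 = 4*2933 + 940
2933 = 3*940 + 113
940 = 8*113 + 36
113 = 3*36 + 5
36 = 7*5 + 1
5 = 5*1 + 0
The gcd is 1. Working backward:
1 = 36 − 7·5
1 = −7·113 + 22·36
1 = 22·940 − 183·113
1 = −183·2933 + 571·940
1 = 571·12672 − 2467·2933
1 = −2467·408437 + 79515·12672
So 12672·79515 ≡ 1 (mod 408437).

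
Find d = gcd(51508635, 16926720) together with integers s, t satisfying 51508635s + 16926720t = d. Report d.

Apply Euclid's algorithm to 51508635 and 16926720:
51508635 = 3*16926720 + 728475
16926720 = 23*728475 + 171795
728475 = 4*171795 + 41295
171795 = 4*41295 + 6615
41295 = 6*6615 + 1605
6615 = 4*1605 + 195
1605 = 8*195 + 45
195 = 4*45 + 15
45 = 3*15 + 0
gcd(51508635, 16926720) = 15.
Working backward:
15 = 195 − 4·45
15 = −4·1605 + 33·195
15 = 33·6615 − 136·1605
15 = −136·41295 + 849·6615
15 = 849·171795 − 3532·41295
15 = −3532·728475 + 14977·171795
15 = 14977·16926720 − 348003·728475
15 = −348003·51508635 + 1058986·16926720
So 15 = (-348003)·51508635 + (1058986)·16926720.

15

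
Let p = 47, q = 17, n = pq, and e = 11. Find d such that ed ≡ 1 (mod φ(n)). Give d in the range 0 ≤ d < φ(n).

67

φ(n) = (p−1)(q−1) = 46·16 = 736.
Need d with 11·d ≡ 1 (mod 736). Apply the extended Euclidean algorithm:
736 = 66*11 + 10
11 = 1*10 + 1
10 = 10*1 + 0
Back-substitute:
1 = 11 − 10
1 = −736 + 67·11
So 11·67 ≡ 1 (mod 736), hence d = 67.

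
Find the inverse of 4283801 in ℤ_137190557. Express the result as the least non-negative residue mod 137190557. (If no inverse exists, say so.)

gcd(137190557, 4283801) by repeated division:
137190557 = 32·4283801 + 108925
4283801 = 39·108925 + 35726
108925 = 3·35726 + 1747
35726 = 20·1747 + 786
1747 = 2·786 + 175
786 = 4·175 + 86
175 = 2·86 + 3
86 = 28·3 + 2
3 = 1·2 + 1
2 = 2·1 + 0
gcd = 1, so the inverse exists. Back-substitute:
1 = 3 − 2
1 = −86 + 29·3
1 = 29·175 − 59·86
1 = −59·786 + 265·175
1 = 265·1747 − 589·786
1 = −589·35726 + 12045·1747
1 = 12045·108925 − 36724·35726
1 = −36724·4283801 + 1444281·108925
1 = 1444281·137190557 − 46253716·4283801
So 4283801·(-46253716) ≡ 1 (mod 137190557), and -46253716 ≡ 90936841 (mod 137190557).

90936841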